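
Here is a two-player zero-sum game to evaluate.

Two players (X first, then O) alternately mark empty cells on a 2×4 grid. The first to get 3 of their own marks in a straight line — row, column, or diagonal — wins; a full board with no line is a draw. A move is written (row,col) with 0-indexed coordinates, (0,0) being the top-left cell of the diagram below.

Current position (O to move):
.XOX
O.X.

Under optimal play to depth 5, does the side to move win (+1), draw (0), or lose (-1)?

value(.XOX/O.X., O) = 0

p1 O@[.XOX/O.X.]: (0,0)[OXOX/O.X.]+0* (1,1)[.XOX/OOX.]+0 (1,3)[.XOX/O.XO]+0
p2 X@[OXOX/O.X.]: (1,1)[OXOX/OXX.]+0* (1,3)[OXOX/O.XX]+0
p3 O@[OXOX/OXX.]: (1,3)[OXOX/OXXO]+0*
p4 X@[OXOX/OXXO] terminal +0; root [.XOX/O.X.] d5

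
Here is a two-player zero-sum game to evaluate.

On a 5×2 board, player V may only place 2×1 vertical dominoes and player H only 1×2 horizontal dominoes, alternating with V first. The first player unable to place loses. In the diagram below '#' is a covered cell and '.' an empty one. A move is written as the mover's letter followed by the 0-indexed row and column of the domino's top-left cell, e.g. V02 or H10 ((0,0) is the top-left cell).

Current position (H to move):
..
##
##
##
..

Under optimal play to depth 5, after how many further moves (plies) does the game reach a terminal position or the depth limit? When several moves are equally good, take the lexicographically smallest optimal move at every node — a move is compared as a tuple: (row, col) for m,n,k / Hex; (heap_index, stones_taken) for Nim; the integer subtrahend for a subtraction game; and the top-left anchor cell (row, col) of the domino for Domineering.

[../##/##/##/..] H move#1: H00:+1/##/##/##/##/..*, H40:+1/../##/##/##/##
[##/##/##/##/..] end (terminal -1, V#2); searched ../##/##/##/.. to 5

PV length from [../##/##/##/..]: 1 ply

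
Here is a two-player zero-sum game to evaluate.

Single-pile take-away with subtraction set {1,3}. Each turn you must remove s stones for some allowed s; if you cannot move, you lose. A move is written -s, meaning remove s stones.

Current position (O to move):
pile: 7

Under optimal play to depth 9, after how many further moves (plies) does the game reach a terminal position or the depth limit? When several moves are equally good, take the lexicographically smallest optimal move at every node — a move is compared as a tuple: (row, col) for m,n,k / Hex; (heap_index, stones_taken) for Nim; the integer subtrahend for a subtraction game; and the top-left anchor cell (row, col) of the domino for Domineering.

PV length from [7]: 7 plies

ply 1, O at 7 | -1=+1→6*; -3=+1→4
ply 2, X at 6 | -1=-1→5*; -3=-1→3
ply 3, O at 5 | -1=+1→4*; -3=+1→2
ply 4, X at 4 | -1=-1→3*; -3=-1→1
ply 5, O at 3 | -1=+1→2*; -3=+1→0
ply 6, X at 2 | -1=-1→1*
ply 7, O at 1 | -1=+1→0*
ply 8: 0 is terminal -1 (X); from 7 depth 9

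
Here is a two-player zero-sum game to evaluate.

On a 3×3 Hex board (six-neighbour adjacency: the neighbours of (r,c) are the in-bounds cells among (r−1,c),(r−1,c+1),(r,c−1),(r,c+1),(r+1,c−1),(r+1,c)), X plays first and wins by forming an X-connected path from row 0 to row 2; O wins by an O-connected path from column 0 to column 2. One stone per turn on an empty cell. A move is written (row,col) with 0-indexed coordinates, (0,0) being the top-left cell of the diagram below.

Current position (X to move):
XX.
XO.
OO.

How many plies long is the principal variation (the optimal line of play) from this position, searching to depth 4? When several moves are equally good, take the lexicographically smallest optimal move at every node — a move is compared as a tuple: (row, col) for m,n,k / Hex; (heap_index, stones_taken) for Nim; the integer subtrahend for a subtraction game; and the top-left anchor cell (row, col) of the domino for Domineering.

[XX./XO./OO.] X move#1: (0,2):-1/XXX/XO./OO.*, (1,2):-1/XX./XOX/OO., (2,2):-1/XX./XO./OOX
[XXX/XO./OO.] O move#2: (1,2):+1/XXX/XOO/OO.*, (2,2):+1/XXX/XO./OOO
[XXX/XOO/OO.] end (terminal -1, X#3); searched XX./XO./OO. to 4

PV length from [XX./XO./OO.]: 2 plies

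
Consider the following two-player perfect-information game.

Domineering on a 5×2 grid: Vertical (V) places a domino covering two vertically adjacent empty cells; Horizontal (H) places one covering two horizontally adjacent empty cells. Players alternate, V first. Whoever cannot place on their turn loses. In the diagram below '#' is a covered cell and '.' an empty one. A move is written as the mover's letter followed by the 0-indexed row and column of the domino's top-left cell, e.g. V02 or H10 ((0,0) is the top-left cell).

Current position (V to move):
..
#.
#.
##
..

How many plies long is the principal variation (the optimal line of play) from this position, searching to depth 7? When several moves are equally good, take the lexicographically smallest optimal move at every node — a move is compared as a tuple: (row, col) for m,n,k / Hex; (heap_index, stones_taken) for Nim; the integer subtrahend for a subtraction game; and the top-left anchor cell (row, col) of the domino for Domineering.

PV length from [../#./#./##/..]: 2 plies

[../#./#./##/..] V move#1: V01:-1/.#/##/#./##/..*, V11:-1/../##/##/##/..
[.#/##/#./##/..] H move#2: H40:+1/.#/##/#./##/##*
[.#/##/#./##/##] end (terminal -1, V#3); searched ../#./#./##/.. to 7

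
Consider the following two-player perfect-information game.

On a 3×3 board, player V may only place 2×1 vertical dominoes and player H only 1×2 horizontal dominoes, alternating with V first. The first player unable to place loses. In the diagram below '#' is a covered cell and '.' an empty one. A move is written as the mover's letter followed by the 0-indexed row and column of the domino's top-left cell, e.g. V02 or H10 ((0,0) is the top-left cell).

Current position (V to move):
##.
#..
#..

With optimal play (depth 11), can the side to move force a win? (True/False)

V winning at [##./#../#..]: True

[##./#../#..] V move#1: V02:-1/###/#.#/#.., V11:+1/##./##./##.*, V12:+1/##./#.#/#.#
[##./##./##.] end (terminal -1, H#2); searched ##./#../#.. to 11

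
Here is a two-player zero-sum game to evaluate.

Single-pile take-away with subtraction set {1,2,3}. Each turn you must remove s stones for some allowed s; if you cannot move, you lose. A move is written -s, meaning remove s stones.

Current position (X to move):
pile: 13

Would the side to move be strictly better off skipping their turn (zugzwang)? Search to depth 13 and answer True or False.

zugzwang(13, X) = False

ply 1, X at 13 | -1=+1→12*; -2=-1→11; -3=-1→10
ply 2, O at 12 | -1=-1→11*; -2=-1→10; -3=-1→9
ply 3, X at 11 | -1=-1→10; -2=-1→9; -3=+1→8*
ply 4, O at 8 | -1=-1→7*; -2=-1→6; -3=-1→5
ply 5, X at 7 | -1=-1→6; -2=-1→5; -3=+1→4*
ply 6, O at 4 | -1=-1→3*; -2=-1→2; -3=-1→1
ply 7, X at 3 | -1=-1→2; -2=-1→1; -3=+1→0*
ply 8: 0 is terminal -1 (O); from 13 depth 13
pass branch (O moves first from the same position):
  | ply 1, O at 13 | -1=+1→12*; -2=-1→11; -3=-1→10
  | ply 2, X at 12 | -1=-1→11*; -2=-1→10; -3=-1→9
  | ply 3, O at 11 | -1=-1→10; -2=-1→9; -3=+1→8*
  | ply 4, X at 8 | -1=-1→7*; -2=-1→6; -3=-1→5
  | ply 5, O at 7 | -1=-1→6; -2=-1→5; -3=+1→4*
  | ply 6, X at 4 | -1=-1→3*; -2=-1→2; -3=-1→1
  | ply 7, O at 3 | -1=-1→2; -2=-1→1; -3=+1→0*
  | ply 8: 0 is terminal -1 (X); from 13 depth 13
X moving scores +1; X passing scores -1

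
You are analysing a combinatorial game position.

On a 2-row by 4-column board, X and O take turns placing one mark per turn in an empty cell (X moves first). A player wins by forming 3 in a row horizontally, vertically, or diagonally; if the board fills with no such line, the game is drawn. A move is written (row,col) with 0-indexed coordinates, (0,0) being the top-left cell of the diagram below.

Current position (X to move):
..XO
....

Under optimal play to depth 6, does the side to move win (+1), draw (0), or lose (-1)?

[..XO/....] X move#1: (0,0):+0/X.XO/....*, (0,1):+0/.XXO/...., (1,0):+0/..XO/X..., (1,1):+0/..XO/.X.., (1,2):+0/..XO/..X., (1,3):+0/..XO/...X
[X.XO/....] O move#2: (0,1):+0/XOXO/....*, (1,0):-1/X.XO/O..., (1,1):-1/X.XO/.O.., (1,2):-1/X.XO/..O., (1,3):-1/X.XO/...O
[XOXO/....] X move#3: (1,0):+0/XOXO/X...*, (1,1):+0/XOXO/.X.., (1,2):+0/XOXO/..X., (1,3):+0/XOXO/...X
[XOXO/X...] O move#4: (1,1):+0/XOXO/XO..*, (1,2):+0/XOXO/X.O., (1,3):+0/XOXO/X..O
[XOXO/XO..] X move#5: (1,2):+0/XOXO/XOX.*, (1,3):+0/XOXO/XO.X
[XOXO/XOX.] O move#6: (1,3):+0/XOXO/XOXO*
[XOXO/XOXO] end (terminal +0, X#7); searched ..XO/.... to 6

value(..XO/...., X) = 0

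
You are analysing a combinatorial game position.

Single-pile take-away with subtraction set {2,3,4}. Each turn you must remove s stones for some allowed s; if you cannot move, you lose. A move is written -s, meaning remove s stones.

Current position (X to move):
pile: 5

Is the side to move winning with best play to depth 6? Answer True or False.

X winning at [5]: True

ply 1, X at 5 | -2=-1→3; -3=-1→2; -4=+1→1*
ply 2: 1 is terminal -1 (O); from 5 depth 6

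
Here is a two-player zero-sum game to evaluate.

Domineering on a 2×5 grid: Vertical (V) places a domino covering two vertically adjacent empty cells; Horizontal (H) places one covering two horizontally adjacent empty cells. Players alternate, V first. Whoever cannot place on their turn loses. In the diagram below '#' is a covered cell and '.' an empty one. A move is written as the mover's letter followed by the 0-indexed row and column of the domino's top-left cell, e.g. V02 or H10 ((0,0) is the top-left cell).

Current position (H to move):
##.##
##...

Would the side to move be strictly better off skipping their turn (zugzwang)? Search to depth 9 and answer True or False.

zugzwang(##.##/##..., H) = False

[##.##/##...] H move#1: H12:+1/##.##/####.*, H13:-1/##.##/##.##
[##.##/####.] end (terminal -1, V#2); searched ##.##/##... to 9
suppose H passes — search the same position with V to move:
pass> [##.##/##...] V move#1: V02:-1/#####/###..*
pass> [#####/###..] H move#2: H13:+1/#####/#####*
pass> [#####/#####] end (terminal -1, V#3); searched ##.##/##... to 9
for H: play +1, pass +1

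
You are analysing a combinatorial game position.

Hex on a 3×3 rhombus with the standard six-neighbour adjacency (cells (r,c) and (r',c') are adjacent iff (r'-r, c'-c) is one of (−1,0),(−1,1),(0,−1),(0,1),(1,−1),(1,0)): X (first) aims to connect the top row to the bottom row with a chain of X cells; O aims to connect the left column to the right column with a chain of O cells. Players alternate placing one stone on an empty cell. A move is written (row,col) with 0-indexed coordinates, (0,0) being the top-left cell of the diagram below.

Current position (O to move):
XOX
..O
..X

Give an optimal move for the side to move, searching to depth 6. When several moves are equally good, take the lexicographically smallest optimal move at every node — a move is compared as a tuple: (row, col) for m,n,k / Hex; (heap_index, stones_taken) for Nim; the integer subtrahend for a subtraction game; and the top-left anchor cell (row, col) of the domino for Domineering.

ply 1, O at XOX/..O/..X | (1,0)=-1→XOX/O.O/..X; (1,1)=+1→XOX/.OO/..X*; (2,0)=+1→XOX/..O/O.X; (2,1)=-1→XOX/..O/.OX
ply 2, X at XOX/.OO/..X | (1,0)=-1→XOX/XOO/..X*; (2,0)=-1→XOX/.OO/X.X; (2,1)=-1→XOX/.OO/.XX
ply 3, O at XOX/XOO/..X | (2,0)=+1→XOX/XOO/O.X*; (2,1)=-1→XOX/XOO/.OX
ply 4: XOX/XOO/O.X is terminal -1 (X); from XOX/..O/..X depth 6

O's best at [XOX/..O/..X]: (1,1)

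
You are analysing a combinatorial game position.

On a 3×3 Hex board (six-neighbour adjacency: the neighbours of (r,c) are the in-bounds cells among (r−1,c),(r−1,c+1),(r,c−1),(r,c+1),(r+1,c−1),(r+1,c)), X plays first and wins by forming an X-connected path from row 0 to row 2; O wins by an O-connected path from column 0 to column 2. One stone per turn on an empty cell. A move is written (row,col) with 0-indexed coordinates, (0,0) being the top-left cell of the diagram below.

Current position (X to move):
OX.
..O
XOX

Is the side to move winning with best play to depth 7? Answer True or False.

p1 X@[OX./..O/XOX]: (0,2)[OXX/..O/XOX]+1* (1,0)[OX./X.O/XOX]+1 (1,1)[OX./.XO/XOX]+1
p2 O@[OXX/..O/XOX]: (1,0)[OXX/O.O/XOX]-1* (1,1)[OXX/.OO/XOX]-1
p3 X@[OXX/O.O/XOX]: (1,1)[OXX/OXO/XOX]+1*
p4 O@[OXX/OXO/XOX] terminal -1; root [OX./..O/XOX] d7

X winning at [OX./..O/XOX]: True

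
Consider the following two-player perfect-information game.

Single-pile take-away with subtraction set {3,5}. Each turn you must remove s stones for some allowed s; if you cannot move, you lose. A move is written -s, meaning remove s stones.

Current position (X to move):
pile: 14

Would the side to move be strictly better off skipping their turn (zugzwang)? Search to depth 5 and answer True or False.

zugzwang(14, X) = False

p1 X@[14]: -3[11]-1 -5[9]+1*
p2 O@[9]: -3[6]-1* -5[4]-1
p3 X@[6]: -3[3]-1 -5[1]+1*
p4 O@[1] terminal -1; root [14] d5
if X skipped the turn, O would face:
~ p1 O@[14]: -3[11]-1 -5[9]+1*
~ p2 X@[9]: -3[6]-1* -5[4]-1
~ p3 O@[6]: -3[3]-1 -5[1]+1*
~ p4 X@[1] terminal -1; root [14] d5
compare (X): move=+1 vs pass=-1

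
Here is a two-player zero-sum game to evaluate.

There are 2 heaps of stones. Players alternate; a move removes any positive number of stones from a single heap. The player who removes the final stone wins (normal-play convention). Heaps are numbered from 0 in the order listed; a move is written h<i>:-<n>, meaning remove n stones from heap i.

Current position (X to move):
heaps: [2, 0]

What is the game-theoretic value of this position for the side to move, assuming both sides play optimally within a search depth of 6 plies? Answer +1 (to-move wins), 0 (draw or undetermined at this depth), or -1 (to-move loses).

value((2,0), X) = +1

[(2,0)] X move#1: h0:-1:-1/(1,0), h0:-2:+1/(0,0)*
[(0,0)] end (terminal -1, O#2); searched (2,0) to 6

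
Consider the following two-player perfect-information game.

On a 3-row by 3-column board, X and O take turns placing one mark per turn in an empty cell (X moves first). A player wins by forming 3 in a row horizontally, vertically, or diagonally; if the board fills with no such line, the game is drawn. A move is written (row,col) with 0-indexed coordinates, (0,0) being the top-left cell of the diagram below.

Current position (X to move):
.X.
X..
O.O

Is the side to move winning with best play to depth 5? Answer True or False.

X winning at [.X./X../O.O]: False

ply 1, X at .X./X../O.O | (0,0)=-1→XX./X../O.O*; (0,2)=-1→.XX/X../O.O; (1,1)=-1→.X./XX./O.O; (1,2)=-1→.X./X.X/O.O; (2,1)=-1→.X./X../OXO
ply 2, O at XX./X../O.O | (0,2)=+1→XXO/X../O.O*; (1,1)=-1→XX./XO./O.O; (1,2)=-1→XX./X.O/O.O; (2,1)=+1→XX./X../OOO
ply 3, X at XXO/X../O.O | (1,1)=-1→XXO/XX./O.O*; (1,2)=-1→XXO/X.X/O.O; (2,1)=-1→XXO/X../OXO
ply 4, O at XXO/XX./O.O | (1,2)=+1→XXO/XXO/O.O*; (2,1)=+1→XXO/XX./OOO
ply 5: XXO/XXO/O.O is terminal -1 (X); from .X./X../O.O depth 5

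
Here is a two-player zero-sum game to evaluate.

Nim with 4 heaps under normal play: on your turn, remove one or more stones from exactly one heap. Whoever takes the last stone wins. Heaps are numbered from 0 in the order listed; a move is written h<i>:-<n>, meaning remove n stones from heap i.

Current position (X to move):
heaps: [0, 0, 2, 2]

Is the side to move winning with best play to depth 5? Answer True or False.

X winning at [(0,0,2,2)]: False

ply 1, X at (0,0,2,2) | h2:-1=-1→(0,0,1,2)*; h2:-2=-1→(0,0,0,2); h3:-1=-1→(0,0,2,1); h3:-2=-1→(0,0,2,0)
ply 2, O at (0,0,1,2) | h2:-1=-1→(0,0,0,2); h3:-1=+1→(0,0,1,1)*; h3:-2=-1→(0,0,1,0)
ply 3, X at (0,0,1,1) | h2:-1=-1→(0,0,0,1)*; h3:-1=-1→(0,0,1,0)
ply 4, O at (0,0,0,1) | h3:-1=+1→(0,0,0,0)*
ply 5: (0,0,0,0) is terminal -1 (X); from (0,0,2,2) depth 5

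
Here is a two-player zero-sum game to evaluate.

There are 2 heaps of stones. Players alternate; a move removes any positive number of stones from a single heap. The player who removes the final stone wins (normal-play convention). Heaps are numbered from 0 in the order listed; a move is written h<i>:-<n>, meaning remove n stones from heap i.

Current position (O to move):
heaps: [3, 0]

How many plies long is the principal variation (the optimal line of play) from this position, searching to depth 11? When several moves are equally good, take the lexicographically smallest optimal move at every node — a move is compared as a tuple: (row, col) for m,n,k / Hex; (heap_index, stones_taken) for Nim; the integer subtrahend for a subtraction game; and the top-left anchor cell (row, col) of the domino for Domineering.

p1 O@[(3,0)]: h0:-1[(2,0)]-1 h0:-2[(1,0)]-1 h0:-3[(0,0)]+1*
p2 X@[(0,0)] terminal -1; root [(3,0)] d11

PV length from [(3,0)]: 1 ply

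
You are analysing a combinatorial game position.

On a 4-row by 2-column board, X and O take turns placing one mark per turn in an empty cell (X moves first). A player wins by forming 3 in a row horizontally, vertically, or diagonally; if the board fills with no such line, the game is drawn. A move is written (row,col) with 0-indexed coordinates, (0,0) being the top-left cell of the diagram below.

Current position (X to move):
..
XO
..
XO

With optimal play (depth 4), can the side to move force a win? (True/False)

ply 1, X at ../XO/../XO | (0,0)=-1→X./XO/../XO; (0,1)=-1→.X/XO/../XO; (2,0)=+1→../XO/X./XO*; (2,1)=+0→../XO/.X/XO
ply 2: ../XO/X./XO is terminal -1 (O); from ../XO/../XO depth 4

X winning at [../XO/../XO]: True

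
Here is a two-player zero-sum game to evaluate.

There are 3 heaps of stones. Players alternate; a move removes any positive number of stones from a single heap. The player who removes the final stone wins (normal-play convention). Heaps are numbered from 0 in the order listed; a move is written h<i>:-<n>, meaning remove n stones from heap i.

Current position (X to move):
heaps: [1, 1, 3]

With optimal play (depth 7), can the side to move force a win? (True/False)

p1 X@[(1,1,3)]: h0:-1[(0,1,3)]-1 h1:-1[(1,0,3)]-1 h2:-1[(1,1,2)]-1 h2:-2[(1,1,1)]-1 h2:-3[(1,1,0)]+1*
p2 O@[(1,1,0)]: h0:-1[(0,1,0)]-1* h1:-1[(1,0,0)]-1
p3 X@[(0,1,0)]: h1:-1[(0,0,0)]+1*
p4 O@[(0,0,0)] terminal -1; root [(1,1,3)] d7

X winning at [(1,1,3)]: True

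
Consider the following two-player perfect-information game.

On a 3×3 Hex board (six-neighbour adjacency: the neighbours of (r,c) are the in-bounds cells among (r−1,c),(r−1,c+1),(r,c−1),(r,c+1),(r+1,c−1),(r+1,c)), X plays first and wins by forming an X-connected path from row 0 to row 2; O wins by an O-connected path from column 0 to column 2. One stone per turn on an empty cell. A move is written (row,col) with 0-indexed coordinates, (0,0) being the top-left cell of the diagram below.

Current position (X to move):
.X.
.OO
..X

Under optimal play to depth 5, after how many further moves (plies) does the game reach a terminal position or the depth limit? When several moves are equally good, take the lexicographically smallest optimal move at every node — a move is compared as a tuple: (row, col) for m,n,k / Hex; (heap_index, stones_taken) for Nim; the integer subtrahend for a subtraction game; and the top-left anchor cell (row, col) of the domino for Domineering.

PV length from [.X./.OO/..X]: 4 plies

[.X./.OO/..X] X move#1: (0,0):-1/XX./.OO/..X*, (0,2):-1/.XX/.OO/..X, (1,0):-1/.X./XOO/..X, (2,0):-1/.X./.OO/X.X, (2,1):-1/.X./.OO/.XX
[XX./.OO/..X] O move#2: (0,2):+1/XXO/.OO/..X*, (1,0):+1/XX./OOO/..X, (2,0):+1/XX./.OO/O.X, (2,1):+1/XX./.OO/.OX
[XXO/.OO/..X] X move#3: (1,0):-1/XXO/XOO/..X*, (2,0):-1/XXO/.OO/X.X, (2,1):-1/XXO/.OO/.XX
[XXO/XOO/..X] O move#4: (2,0):+1/XXO/XOO/O.X*, (2,1):-1/XXO/XOO/.OX
[XXO/XOO/O.X] end (terminal -1, X#5); searched .X./.OO/..X to 5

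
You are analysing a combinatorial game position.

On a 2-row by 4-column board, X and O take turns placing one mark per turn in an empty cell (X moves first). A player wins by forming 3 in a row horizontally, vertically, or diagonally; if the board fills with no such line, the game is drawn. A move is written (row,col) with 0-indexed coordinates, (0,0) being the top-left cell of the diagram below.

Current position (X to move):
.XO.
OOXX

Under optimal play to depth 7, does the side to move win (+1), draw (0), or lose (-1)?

value(.XO./OOXX, X) = 0

p1 X@[.XO./OOXX]: (0,0)[XXO./OOXX]+0* (0,3)[.XOX/OOXX]+0
p2 O@[XXO./OOXX]: (0,3)[XXOO/OOXX]+0*
p3 X@[XXOO/OOXX] terminal +0; root [.XO./OOXX] d7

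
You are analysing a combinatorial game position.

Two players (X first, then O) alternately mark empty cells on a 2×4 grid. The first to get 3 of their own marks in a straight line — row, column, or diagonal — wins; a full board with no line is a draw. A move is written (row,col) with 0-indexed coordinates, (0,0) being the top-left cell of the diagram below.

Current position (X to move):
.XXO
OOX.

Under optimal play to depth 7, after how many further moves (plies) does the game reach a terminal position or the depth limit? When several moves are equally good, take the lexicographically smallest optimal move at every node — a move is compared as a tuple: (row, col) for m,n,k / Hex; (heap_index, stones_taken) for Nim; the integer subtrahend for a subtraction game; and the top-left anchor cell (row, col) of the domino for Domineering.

ply 1, X at .XXO/OOX. | (0,0)=+1→XXXO/OOX.*; (1,3)=+0→.XXO/OOXX
ply 2: XXXO/OOX. is terminal -1 (O); from .XXO/OOX. depth 7

PV length from [.XXO/OOX.]: 1 ply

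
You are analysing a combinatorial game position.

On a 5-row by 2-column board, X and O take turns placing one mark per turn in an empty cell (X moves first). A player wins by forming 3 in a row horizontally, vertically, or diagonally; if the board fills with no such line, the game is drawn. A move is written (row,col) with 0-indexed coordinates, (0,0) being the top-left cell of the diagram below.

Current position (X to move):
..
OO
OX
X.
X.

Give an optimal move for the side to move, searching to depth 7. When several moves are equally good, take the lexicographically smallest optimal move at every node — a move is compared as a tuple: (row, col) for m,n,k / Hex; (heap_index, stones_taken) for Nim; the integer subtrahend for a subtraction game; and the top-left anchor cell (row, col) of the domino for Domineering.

X's best at [../OO/OX/X./X.]: (0,0)

ply 1, X at ../OO/OX/X./X. | (0,0)=+0→X./OO/OX/X./X.*; (0,1)=-1→.X/OO/OX/X./X.; (3,1)=-1→../OO/OX/XX/X.; (4,1)=-1→../OO/OX/X./XX
ply 2, O at X./OO/OX/X./X. | (0,1)=+0→XO/OO/OX/X./X.*; (3,1)=+0→X./OO/OX/XO/X.; (4,1)=+0→X./OO/OX/X./XO
ply 3, X at XO/OO/OX/X./X. | (3,1)=+0→XO/OO/OX/XX/X.*; (4,1)=+0→XO/OO/OX/X./XX
ply 4, O at XO/OO/OX/XX/X. | (4,1)=+0→XO/OO/OX/XX/XO*
ply 5: XO/OO/OX/XX/XO is terminal +0 (X); from ../OO/OX/X./X. depth 7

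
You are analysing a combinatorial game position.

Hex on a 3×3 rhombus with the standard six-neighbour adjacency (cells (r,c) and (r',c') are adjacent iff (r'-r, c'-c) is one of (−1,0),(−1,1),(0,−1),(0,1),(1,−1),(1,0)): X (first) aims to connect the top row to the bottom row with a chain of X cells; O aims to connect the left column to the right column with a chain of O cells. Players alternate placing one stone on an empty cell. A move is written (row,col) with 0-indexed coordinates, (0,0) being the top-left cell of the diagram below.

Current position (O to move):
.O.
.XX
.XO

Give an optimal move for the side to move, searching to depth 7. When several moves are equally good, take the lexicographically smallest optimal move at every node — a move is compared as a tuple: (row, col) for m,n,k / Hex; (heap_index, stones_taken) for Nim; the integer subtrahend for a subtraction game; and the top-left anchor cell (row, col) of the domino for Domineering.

O's best at [.O./.XX/.XO]: (0,2)

[.O./.XX/.XO] O move#1: (0,0):-1/OO./.XX/.XO, (0,2):+1/.OO/.XX/.XO*, (1,0):-1/.O./OXX/.XO, (2,0):-1/.O./.XX/OXO
[.OO/.XX/.XO] X move#2: (0,0):-1/XOO/.XX/.XO*, (1,0):-1/.OO/XXX/.XO, (2,0):-1/.OO/.XX/XXO
[XOO/.XX/.XO] O move#3: (1,0):+1/XOO/OXX/.XO*, (2,0):-1/XOO/.XX/OXO
[XOO/OXX/.XO] end (terminal -1, X#4); searched .O./.XX/.XO to 7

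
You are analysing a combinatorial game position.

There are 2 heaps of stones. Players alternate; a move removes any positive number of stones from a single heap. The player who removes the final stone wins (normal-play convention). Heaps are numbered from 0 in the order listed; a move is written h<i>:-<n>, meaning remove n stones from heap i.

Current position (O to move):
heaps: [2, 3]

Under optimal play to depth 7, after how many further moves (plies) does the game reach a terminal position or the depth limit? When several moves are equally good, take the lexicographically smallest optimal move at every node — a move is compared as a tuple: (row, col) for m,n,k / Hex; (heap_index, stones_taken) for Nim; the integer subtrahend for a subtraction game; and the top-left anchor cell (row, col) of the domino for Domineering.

ply 1, O at (2,3) | h0:-1=-1→(1,3); h0:-2=-1→(0,3); h1:-1=+1→(2,2)*; h1:-2=-1→(2,1); h1:-3=-1→(2,0)
ply 2, X at (2,2) | h0:-1=-1→(1,2)*; h0:-2=-1→(0,2); h1:-1=-1→(2,1); h1:-2=-1→(2,0)
ply 3, O at (1,2) | h0:-1=-1→(0,2); h1:-1=+1→(1,1)*; h1:-2=-1→(1,0)
ply 4, X at (1,1) | h0:-1=-1→(0,1)*; h1:-1=-1→(1,0)
ply 5, O at (0,1) | h1:-1=+1→(0,0)*
ply 6: (0,0) is terminal -1 (X); from (2,3) depth 7

PV length from [(2,3)]: 5 plies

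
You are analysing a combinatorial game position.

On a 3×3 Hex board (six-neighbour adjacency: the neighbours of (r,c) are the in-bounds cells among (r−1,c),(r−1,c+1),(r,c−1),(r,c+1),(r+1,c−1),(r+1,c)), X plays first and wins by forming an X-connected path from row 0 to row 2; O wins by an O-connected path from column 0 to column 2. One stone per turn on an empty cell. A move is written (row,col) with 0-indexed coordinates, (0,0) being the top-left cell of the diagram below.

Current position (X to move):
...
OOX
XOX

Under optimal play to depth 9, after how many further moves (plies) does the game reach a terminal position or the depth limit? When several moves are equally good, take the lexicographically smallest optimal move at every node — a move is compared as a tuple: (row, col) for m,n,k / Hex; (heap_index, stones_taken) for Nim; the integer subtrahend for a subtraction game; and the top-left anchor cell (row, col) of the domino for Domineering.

PV length from [.../OOX/XOX]: 1 ply

ply 1, X at .../OOX/XOX | (0,0)=-1→X../OOX/XOX; (0,1)=-1→.X./OOX/XOX; (0,2)=+1→..X/OOX/XOX*
ply 2: ..X/OOX/XOX is terminal -1 (O); from .../OOX/XOX depth 9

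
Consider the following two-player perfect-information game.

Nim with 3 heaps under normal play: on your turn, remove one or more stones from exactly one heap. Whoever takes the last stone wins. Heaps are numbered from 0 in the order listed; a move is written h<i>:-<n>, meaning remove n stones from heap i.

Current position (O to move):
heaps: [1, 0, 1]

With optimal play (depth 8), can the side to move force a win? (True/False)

[(1,0,1)] O move#1: h0:-1:-1/(0,0,1)*, h2:-1:-1/(1,0,0)
[(0,0,1)] X move#2: h2:-1:+1/(0,0,0)*
[(0,0,0)] end (terminal -1, O#3); searched (1,0,1) to 8

O winning at [(1,0,1)]: False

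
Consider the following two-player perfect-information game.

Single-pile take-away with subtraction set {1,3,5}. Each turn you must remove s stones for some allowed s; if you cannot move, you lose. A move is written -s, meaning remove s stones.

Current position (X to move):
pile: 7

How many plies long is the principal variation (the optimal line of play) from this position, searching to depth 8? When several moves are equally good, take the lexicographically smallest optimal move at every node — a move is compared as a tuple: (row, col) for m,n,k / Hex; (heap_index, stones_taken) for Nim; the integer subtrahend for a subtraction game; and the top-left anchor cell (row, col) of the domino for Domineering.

[7] X move#1: -1:+1/6*, -3:+1/4, -5:+1/2
[6] O move#2: -1:-1/5*, -3:-1/3, -5:-1/1
[5] X move#3: -1:+1/4*, -3:+1/2, -5:+1/0
[4] O move#4: -1:-1/3*, -3:-1/1
[3] X move#5: -1:+1/2*, -3:+1/0
[2] O move#6: -1:-1/1*
[1] X move#7: -1:+1/0*
[0] end (terminal -1, O#8); searched 7 to 8

PV length from [7]: 7 plies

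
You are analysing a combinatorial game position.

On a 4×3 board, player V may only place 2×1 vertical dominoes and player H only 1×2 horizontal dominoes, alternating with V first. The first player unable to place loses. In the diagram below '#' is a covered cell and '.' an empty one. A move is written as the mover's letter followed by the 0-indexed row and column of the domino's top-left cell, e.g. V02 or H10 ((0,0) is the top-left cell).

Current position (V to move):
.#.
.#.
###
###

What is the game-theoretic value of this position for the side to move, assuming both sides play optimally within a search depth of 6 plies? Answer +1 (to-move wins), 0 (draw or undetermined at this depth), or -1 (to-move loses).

p1 V@[.#./.#./###/###]: V00[##./##./###/###]+1* V02[.##/.##/###/###]+1
p2 H@[##./##./###/###] terminal -1; root [.#./.#./###/###] d6

value(.#./.#./###/###, V) = +1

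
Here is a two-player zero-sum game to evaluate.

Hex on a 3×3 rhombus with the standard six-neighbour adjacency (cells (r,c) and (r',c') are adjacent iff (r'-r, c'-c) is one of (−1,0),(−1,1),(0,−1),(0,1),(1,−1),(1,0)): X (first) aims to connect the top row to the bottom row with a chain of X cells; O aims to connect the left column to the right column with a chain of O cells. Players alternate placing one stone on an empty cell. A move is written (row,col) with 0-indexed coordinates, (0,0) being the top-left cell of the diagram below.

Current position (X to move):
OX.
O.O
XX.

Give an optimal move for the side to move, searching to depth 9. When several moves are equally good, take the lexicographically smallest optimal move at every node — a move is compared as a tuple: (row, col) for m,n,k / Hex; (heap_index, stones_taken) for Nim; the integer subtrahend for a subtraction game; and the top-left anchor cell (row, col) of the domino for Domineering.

p1 X@[OX./O.O/XX.]: (0,2)[OXX/O.O/XX.]-1 (1,1)[OX./OXO/XX.]+1* (2,2)[OX./O.O/XXX]-1
p2 O@[OX./OXO/XX.] terminal -1; root [OX./O.O/XX.] d9

X's best at [OX./O.O/XX.]: (1,1)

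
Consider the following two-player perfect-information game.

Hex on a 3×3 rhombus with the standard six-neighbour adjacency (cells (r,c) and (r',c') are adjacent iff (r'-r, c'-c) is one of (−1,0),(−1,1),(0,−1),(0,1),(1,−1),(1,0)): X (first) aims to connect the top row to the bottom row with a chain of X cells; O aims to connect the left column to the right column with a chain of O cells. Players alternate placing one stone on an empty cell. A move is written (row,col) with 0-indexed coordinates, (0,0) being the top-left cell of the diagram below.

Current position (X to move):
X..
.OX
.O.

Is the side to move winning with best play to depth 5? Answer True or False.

p1 X@[X../.OX/.O.]: (0,1)[XX./.OX/.O.]-1* (0,2)[X.X/.OX/.O.]-1 (1,0)[X../XOX/.O.]-1 (2,0)[X../.OX/XO.]-1 (2,2)[X../.OX/.OX]-1
p2 O@[XX./.OX/.O.]: (0,2)[XXO/.OX/.O.]+1* (1,0)[XX./OOX/.O.]+1 (2,0)[XX./.OX/OO.]+1 (2,2)[XX./.OX/.OO]+1
p3 X@[XXO/.OX/.O.]: (1,0)[XXO/XOX/.O.]-1* (2,0)[XXO/.OX/XO.]-1 (2,2)[XXO/.OX/.OX]-1
p4 O@[XXO/XOX/.O.]: (2,0)[XXO/XOX/OO.]+1* (2,2)[XXO/XOX/.OO]-1
p5 X@[XXO/XOX/OO.] terminal -1; root [X../.OX/.O.] d5

X winning at [X../.OX/.O.]: False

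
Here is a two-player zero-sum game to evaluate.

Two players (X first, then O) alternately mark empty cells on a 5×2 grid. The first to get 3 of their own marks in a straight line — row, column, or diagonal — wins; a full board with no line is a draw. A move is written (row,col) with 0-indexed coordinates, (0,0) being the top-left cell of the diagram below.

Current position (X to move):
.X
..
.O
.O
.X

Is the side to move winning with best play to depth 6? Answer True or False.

[.X/../.O/.O/.X] X move#1: (0,0):-1/XX/../.O/.O/.X, (1,0):-1/.X/X./.O/.O/.X, (1,1):+0/.X/.X/.O/.O/.X*, (2,0):-1/.X/../XO/.O/.X, (3,0):-1/.X/../.O/XO/.X, (4,0):-1/.X/../.O/.O/XX
[.X/.X/.O/.O/.X] O move#2: (0,0):+0/OX/.X/.O/.O/.X*, (1,0):+0/.X/OX/.O/.O/.X, (2,0):+0/.X/.X/OO/.O/.X, (3,0):+0/.X/.X/.O/OO/.X, (4,0):+0/.X/.X/.O/.O/OX
[OX/.X/.O/.O/.X] X move#3: (1,0):+0/OX/XX/.O/.O/.X*, (2,0):+0/OX/.X/XO/.O/.X, (3,0):+0/OX/.X/.O/XO/.X, (4,0):+0/OX/.X/.O/.O/XX
[OX/XX/.O/.O/.X] O move#4: (2,0):+0/OX/XX/OO/.O/.X*, (3,0):+0/OX/XX/.O/OO/.X, (4,0):+0/OX/XX/.O/.O/OX
[OX/XX/OO/.O/.X] X move#5: (3,0):+0/OX/XX/OO/XO/.X*, (4,0):+0/OX/XX/OO/.O/XX
[OX/XX/OO/XO/.X] O move#6: (4,0):+0/OX/XX/OO/XO/OX*
[OX/XX/OO/XO/OX] end (terminal +0, X#7); searched .X/../.O/.O/.X to 6

X winning at [.X/../.O/.O/.X]: False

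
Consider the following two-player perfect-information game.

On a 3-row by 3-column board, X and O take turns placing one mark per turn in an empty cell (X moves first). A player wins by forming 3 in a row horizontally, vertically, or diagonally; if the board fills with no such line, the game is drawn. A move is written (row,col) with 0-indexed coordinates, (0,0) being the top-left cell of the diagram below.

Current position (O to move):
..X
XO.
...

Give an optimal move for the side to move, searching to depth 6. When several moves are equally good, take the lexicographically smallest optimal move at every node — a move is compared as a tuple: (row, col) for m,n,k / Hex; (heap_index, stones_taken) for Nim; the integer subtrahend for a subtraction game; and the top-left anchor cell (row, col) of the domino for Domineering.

O's best at [..X/XO./...]: (0,0)

ply 1, O at ..X/XO./... | (0,0)=+0→O.X/XO./...*; (0,1)=+0→.OX/XO./...; (1,2)=-1→..X/XOO/...; (2,0)=+0→..X/XO./O..; (2,1)=+0→..X/XO./.O.; (2,2)=-1→..X/XO./..O
ply 2, X at O.X/XO./... | (0,1)=-1→OXX/XO./...; (1,2)=-1→O.X/XOX/...; (2,0)=-1→O.X/XO./X..; (2,1)=-1→O.X/XO./.X.; (2,2)=+0→O.X/XO./..X*
ply 3, O at O.X/XO./..X | (0,1)=-1→OOX/XO./..X; (1,2)=+0→O.X/XOO/..X*; (2,0)=-1→O.X/XO./O.X; (2,1)=-1→O.X/XO./.OX
ply 4, X at O.X/XOO/..X | (0,1)=+0→OXX/XOO/..X*; (2,0)=+0→O.X/XOO/X.X; (2,1)=+0→O.X/XOO/.XX
ply 5, O at OXX/XOO/..X | (2,0)=+0→OXX/XOO/O.X*; (2,1)=+0→OXX/XOO/.OX
ply 6, X at OXX/XOO/O.X | (2,1)=+0→OXX/XOO/OXX*
ply 7: OXX/XOO/OXX is terminal +0 (O); from ..X/XO./... depth 6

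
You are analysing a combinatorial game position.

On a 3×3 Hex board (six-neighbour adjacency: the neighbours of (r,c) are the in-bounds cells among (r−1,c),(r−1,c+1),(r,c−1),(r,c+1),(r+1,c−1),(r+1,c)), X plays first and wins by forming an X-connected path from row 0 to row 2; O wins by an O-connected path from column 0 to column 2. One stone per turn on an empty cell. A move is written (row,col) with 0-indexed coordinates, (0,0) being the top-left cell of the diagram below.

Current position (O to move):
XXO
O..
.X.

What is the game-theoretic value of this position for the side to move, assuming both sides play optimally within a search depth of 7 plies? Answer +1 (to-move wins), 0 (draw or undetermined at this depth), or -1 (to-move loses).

value(XXO/O../.X., O) = +1

[XXO/O../.X.] O move#1: (1,1):+1/XXO/OO./.X.*, (1,2):-1/XXO/O.O/.X., (2,0):-1/XXO/O../OX., (2,2):-1/XXO/O../.XO
[XXO/OO./.X.] end (terminal -1, X#2); searched XXO/O../.X. to 7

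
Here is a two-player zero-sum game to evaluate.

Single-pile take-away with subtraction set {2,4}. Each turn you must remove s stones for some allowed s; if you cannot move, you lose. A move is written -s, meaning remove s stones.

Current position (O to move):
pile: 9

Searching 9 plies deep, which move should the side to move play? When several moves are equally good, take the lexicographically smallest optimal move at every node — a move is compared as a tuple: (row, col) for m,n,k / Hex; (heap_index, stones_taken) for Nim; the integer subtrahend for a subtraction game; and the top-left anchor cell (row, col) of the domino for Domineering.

O's best at [9]: -2

p1 O@[9]: -2[7]+1* -4[5]-1
p2 X@[7]: -2[5]-1* -4[3]-1
p3 O@[5]: -2[3]-1 -4[1]+1*
p4 X@[1] terminal -1; root [9] d9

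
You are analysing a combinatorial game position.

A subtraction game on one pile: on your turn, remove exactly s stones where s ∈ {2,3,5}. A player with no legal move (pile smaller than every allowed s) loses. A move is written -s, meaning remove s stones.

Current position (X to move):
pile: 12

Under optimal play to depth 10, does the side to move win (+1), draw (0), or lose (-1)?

value(12, X) = +1

p1 X@[12]: -2[10]-1 -3[9]-1 -5[7]+1*
p2 O@[7]: -2[5]-1* -3[4]-1 -5[2]-1
p3 X@[5]: -2[3]-1 -3[2]-1 -5[0]+1*
p4 O@[0] terminal -1; root [12] d10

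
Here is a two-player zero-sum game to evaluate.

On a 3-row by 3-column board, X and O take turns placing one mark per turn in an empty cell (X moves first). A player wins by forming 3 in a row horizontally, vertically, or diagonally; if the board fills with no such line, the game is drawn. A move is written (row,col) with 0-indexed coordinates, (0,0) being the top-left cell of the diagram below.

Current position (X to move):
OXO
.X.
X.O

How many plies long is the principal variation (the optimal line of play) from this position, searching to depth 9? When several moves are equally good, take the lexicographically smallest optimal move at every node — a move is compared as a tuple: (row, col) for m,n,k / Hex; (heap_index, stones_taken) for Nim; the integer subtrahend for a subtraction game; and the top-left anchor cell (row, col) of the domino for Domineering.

PV length from [OXO/.X./X.O]: 3 plies

ply 1, X at OXO/.X./X.O | (1,0)=-1→OXO/XX./X.O; (1,2)=+1→OXO/.XX/X.O*; (2,1)=+1→OXO/.X./XXO
ply 2, O at OXO/.XX/X.O | (1,0)=-1→OXO/OXX/X.O*; (2,1)=-1→OXO/.XX/XOO
ply 3, X at OXO/OXX/X.O | (2,1)=+1→OXO/OXX/XXO*
ply 4: OXO/OXX/XXO is terminal -1 (O); from OXO/.X./X.O depth 9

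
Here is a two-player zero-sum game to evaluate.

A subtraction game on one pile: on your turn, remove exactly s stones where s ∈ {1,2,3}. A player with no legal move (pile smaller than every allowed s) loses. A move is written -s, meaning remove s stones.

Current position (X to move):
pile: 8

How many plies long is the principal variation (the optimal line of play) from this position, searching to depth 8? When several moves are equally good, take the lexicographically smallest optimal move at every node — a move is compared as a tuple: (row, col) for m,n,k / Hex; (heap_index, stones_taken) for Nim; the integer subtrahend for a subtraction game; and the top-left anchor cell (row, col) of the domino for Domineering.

PV length from [8]: 4 plies

p1 X@[8]: -1[7]-1* -2[6]-1 -3[5]-1
p2 O@[7]: -1[6]-1 -2[5]-1 -3[4]+1*
p3 X@[4]: -1[3]-1* -2[2]-1 -3[1]-1
p4 O@[3]: -1[2]-1 -2[1]-1 -3[0]+1*
p5 X@[0] terminal -1; root [8] d8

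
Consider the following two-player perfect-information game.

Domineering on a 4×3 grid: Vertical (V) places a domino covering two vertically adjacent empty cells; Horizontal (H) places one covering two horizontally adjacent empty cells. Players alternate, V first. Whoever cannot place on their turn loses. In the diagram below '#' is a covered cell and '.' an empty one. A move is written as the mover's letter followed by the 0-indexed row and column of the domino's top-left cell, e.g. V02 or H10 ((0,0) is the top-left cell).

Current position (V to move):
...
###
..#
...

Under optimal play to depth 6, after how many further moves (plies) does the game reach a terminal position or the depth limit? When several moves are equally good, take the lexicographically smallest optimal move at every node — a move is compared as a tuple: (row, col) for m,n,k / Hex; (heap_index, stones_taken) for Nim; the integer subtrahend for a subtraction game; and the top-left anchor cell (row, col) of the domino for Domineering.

[.../###/..#/...] V move#1: V20:-1/.../###/#.#/#.., V21:+1/.../###/.##/.#.*
[.../###/.##/.#.] H move#2: H00:-1/##./###/.##/.#.*, H01:-1/.##/###/.##/.#.
[##./###/.##/.#.] V move#3: V20:+1/##./###/###/##.*
[##./###/###/##.] end (terminal -1, H#4); searched .../###/..#/... to 6

PV length from [.../###/..#/...]: 3 plies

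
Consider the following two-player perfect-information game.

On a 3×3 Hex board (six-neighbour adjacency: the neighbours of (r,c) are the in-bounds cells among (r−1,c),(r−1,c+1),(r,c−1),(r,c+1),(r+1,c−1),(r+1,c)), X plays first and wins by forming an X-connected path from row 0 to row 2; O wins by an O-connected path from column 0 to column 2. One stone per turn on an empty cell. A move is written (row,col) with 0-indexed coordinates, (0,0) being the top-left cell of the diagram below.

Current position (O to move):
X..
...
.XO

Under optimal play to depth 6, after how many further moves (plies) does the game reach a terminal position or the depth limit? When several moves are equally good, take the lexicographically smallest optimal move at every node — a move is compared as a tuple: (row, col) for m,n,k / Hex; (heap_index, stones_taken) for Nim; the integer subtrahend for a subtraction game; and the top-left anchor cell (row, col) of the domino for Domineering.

PV length from [X../.../.XO]: 5 plies

p1 O@[X../.../.XO]: (0,1)[XO./.../.XO]-1 (0,2)[X.O/.../.XO]-1 (1,0)[X../O../.XO]-1 (1,1)[X../.O./.XO]+1* (1,2)[X../..O/.XO]-1 (2,0)[X../.../OXO]-1
p2 X@[X../.O./.XO]: (0,1)[XX./.O./.XO]-1* (0,2)[X.X/.O./.XO]-1 (1,0)[X../XO./.XO]-1 (1,2)[X../.OX/.XO]-1 (2,0)[X../.O./XXO]-1
p3 O@[XX./.O./.XO]: (0,2)[XXO/.O./.XO]+1* (1,0)[XX./OO./.XO]+1 (1,2)[XX./.OO/.XO]+1 (2,0)[XX./.O./OXO]+1
p4 X@[XXO/.O./.XO]: (1,0)[XXO/XO./.XO]-1* (1,2)[XXO/.OX/.XO]-1 (2,0)[XXO/.O./XXO]-1
p5 O@[XXO/XO./.XO]: (1,2)[XXO/XOO/.XO]-1 (2,0)[XXO/XO./OXO]+1*
p6 X@[XXO/XO./OXO] terminal -1; root [X../.../.XO] d6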